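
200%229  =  200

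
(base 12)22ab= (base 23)77b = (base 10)3875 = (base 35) 35p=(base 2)111100100011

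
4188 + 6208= 10396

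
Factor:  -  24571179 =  - 3^2*101^1*27031^1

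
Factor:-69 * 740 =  - 2^2 * 3^1*5^1* 23^1*37^1 = -51060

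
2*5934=11868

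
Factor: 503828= 2^2*13^1*9689^1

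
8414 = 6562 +1852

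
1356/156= 113/13=8.69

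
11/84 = 11/84 = 0.13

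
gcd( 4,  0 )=4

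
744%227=63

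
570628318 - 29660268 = 540968050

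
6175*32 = 197600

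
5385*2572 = 13850220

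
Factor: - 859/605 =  - 5^( - 1 )  *11^( - 2)*859^1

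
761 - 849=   -  88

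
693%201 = 90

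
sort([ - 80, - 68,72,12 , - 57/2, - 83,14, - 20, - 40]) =[ - 83,-80, - 68, - 40, - 57/2, - 20,12,  14,72] 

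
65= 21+44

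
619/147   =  4 + 31/147  =  4.21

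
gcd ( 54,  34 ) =2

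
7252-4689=2563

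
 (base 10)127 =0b1111111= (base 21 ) 61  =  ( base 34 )3p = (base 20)67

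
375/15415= 75/3083 = 0.02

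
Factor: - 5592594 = - 2^1*3^1*7^1 * 133157^1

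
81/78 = 1+1/26 = 1.04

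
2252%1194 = 1058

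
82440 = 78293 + 4147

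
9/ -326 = - 1 + 317/326 = - 0.03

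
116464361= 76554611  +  39909750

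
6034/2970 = 2 + 47/1485 =2.03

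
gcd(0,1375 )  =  1375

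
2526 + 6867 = 9393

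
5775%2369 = 1037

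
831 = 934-103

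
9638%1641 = 1433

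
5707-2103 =3604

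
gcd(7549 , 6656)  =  1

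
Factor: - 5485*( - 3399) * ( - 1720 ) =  - 2^3*3^1*5^2 * 11^1*43^1 * 103^1*1097^1 = - 32066845800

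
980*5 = 4900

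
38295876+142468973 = 180764849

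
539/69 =539/69= 7.81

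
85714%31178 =23358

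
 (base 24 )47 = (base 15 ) 6d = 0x67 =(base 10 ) 103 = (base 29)3G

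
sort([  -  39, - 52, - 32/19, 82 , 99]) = [ - 52, - 39, - 32/19, 82,99 ] 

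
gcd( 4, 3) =1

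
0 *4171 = 0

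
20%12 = 8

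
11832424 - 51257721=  - 39425297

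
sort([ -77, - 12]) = [ - 77, - 12]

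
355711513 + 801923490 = 1157635003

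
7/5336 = 7/5336  =  0.00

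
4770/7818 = 795/1303 = 0.61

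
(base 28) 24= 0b111100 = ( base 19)33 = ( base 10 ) 60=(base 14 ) 44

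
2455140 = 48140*51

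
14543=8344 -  - 6199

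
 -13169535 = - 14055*937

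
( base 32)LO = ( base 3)221210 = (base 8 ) 1270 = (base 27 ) PL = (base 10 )696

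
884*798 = 705432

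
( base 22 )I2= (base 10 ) 398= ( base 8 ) 616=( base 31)cq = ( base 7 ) 1106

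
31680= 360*88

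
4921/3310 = 4921/3310 =1.49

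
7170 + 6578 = 13748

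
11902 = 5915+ 5987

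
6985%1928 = 1201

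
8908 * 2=17816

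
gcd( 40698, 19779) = 57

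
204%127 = 77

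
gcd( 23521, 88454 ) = 1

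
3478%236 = 174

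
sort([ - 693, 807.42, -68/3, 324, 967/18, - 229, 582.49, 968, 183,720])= [  -  693,- 229, - 68/3, 967/18,183,  324, 582.49, 720, 807.42, 968 ] 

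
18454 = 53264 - 34810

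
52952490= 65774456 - 12821966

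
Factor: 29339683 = 307^1*95569^1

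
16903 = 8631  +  8272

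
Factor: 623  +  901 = 1524 = 2^2*3^1*127^1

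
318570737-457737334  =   - 139166597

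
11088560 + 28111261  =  39199821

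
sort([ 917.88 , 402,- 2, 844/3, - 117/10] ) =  [ - 117/10, - 2,844/3,402,917.88 ] 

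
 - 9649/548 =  - 9649/548 = -17.61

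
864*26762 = 23122368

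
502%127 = 121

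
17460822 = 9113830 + 8346992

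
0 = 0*(-14464 )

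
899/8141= 899/8141 = 0.11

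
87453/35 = 87453/35  =  2498.66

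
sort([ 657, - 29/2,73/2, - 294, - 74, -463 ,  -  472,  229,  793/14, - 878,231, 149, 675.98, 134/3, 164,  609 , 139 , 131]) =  [- 878, - 472, - 463, - 294, - 74, - 29/2, 73/2,134/3, 793/14 , 131, 139,149, 164 , 229,231,  609, 657,675.98]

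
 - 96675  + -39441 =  -136116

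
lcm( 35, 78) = 2730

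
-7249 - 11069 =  - 18318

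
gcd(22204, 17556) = 28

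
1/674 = 1/674 = 0.00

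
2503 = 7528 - 5025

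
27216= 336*81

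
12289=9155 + 3134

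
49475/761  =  49475/761 = 65.01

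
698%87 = 2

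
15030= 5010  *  3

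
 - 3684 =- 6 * 614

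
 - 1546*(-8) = 12368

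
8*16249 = 129992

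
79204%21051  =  16051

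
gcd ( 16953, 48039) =3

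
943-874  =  69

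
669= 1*669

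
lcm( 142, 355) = 710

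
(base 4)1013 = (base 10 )71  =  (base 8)107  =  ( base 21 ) 38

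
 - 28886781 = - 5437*5313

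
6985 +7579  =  14564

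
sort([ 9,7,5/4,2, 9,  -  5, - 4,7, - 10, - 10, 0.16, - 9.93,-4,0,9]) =[ - 10,  -  10, - 9.93, - 5, - 4,  -  4, 0,  0.16, 5/4 , 2,7,7,9,9 , 9]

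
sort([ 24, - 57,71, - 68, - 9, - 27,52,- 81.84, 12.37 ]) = [ - 81.84, - 68, - 57, - 27, - 9, 12.37 , 24, 52,71]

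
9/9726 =3/3242  =  0.00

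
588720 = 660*892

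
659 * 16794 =11067246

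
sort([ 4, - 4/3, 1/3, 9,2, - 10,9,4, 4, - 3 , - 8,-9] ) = [ - 10,- 9, - 8,-3, - 4/3,1/3 , 2,4, 4 , 4,9,9]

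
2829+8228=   11057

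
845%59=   19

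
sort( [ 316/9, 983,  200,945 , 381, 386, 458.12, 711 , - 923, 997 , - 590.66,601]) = [ - 923, - 590.66, 316/9, 200,381, 386, 458.12 , 601,  711, 945,983,997]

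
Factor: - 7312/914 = - 2^3 =- 8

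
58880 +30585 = 89465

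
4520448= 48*94176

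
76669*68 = 5213492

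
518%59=46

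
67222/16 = 33611/8 = 4201.38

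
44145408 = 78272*564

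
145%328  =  145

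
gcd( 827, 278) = 1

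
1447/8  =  1447/8 = 180.88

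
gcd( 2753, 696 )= 1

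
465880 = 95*4904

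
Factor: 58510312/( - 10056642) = - 29255156/5028321 =- 2^2*3^(-1 )*7^3 * 239^( - 1)* 7013^ ( - 1 )*21323^1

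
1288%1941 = 1288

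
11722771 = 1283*9137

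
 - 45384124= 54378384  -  99762508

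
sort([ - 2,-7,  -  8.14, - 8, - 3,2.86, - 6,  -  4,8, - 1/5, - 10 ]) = [ -10, - 8.14, - 8, - 7, - 6, - 4,-3, - 2, - 1/5,2.86,8]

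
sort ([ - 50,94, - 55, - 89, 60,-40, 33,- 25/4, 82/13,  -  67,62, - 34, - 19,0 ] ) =[  -  89, - 67,-55, - 50, - 40,- 34,  -  19,-25/4, 0,82/13,33,60,62,94]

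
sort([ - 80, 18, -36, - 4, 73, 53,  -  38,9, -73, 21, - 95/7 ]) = [ - 80, - 73, - 38,-36, - 95/7, - 4, 9, 18, 21,53, 73 ]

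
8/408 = 1/51 = 0.02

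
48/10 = 24/5 = 4.80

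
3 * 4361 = 13083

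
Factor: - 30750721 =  - 19^1*1618459^1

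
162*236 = 38232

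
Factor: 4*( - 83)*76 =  - 2^4*19^1*83^1 =- 25232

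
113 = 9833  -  9720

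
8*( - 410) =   -  3280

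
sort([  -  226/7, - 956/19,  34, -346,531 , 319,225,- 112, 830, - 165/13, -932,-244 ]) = [ - 932 , - 346, - 244, - 112, -956/19,-226/7 , - 165/13,34, 225, 319,531, 830]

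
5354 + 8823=14177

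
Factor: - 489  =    -  3^1*163^1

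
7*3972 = 27804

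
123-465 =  - 342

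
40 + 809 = 849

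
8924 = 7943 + 981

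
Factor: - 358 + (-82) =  - 440 =- 2^3*5^1*11^1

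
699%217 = 48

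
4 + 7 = 11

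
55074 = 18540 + 36534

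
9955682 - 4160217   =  5795465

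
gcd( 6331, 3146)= 13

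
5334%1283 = 202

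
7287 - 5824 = 1463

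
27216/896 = 30 + 3/8 = 30.38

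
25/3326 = 25/3326=0.01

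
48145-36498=11647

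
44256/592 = 2766/37 = 74.76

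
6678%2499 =1680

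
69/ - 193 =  - 69/193  =  - 0.36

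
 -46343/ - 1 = 46343/1 = 46343.00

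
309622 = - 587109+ 896731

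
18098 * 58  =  1049684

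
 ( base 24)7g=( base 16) b8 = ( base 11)158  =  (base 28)6g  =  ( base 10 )184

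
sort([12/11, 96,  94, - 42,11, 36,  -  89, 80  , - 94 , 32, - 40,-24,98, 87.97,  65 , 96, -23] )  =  [ - 94,  -  89, - 42, -40,-24,-23, 12/11,11, 32,36, 65,  80, 87.97, 94, 96,96, 98 ]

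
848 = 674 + 174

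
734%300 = 134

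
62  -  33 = 29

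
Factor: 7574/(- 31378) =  - 7/29 = -7^1*29^ (- 1)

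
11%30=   11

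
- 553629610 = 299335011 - 852964621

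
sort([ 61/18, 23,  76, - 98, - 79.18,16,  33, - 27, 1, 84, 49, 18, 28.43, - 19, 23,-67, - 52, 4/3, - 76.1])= [-98, - 79.18, - 76.1 , - 67, - 52, - 27, - 19, 1, 4/3, 61/18, 16,18, 23, 23,28.43 , 33,49,  76 , 84]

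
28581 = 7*4083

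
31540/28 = 7885/7  =  1126.43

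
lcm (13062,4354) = 13062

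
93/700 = 93/700 = 0.13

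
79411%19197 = 2623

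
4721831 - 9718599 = -4996768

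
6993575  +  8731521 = 15725096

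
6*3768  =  22608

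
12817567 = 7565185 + 5252382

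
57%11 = 2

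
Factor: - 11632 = -2^4*727^1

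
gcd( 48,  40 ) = 8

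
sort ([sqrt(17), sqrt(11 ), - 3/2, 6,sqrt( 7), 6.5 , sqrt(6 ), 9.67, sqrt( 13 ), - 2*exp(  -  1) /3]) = [ - 3/2, - 2*exp ( - 1 )/3,sqrt ( 6 ), sqrt( 7 ), sqrt( 11 ), sqrt( 13), sqrt (17 ), 6, 6.5, 9.67 ]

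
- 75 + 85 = 10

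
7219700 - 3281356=3938344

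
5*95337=476685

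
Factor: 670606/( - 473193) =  - 2^1*3^( - 2 )*7^ ( -2 )*29^(-1)*37^( - 1)*331^1*1013^1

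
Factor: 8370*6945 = 2^1*3^4*5^2*31^1*463^1 = 58129650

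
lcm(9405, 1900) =188100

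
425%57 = 26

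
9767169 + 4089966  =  13857135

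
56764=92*617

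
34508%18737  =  15771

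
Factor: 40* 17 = 2^3*5^1*17^1 = 680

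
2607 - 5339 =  - 2732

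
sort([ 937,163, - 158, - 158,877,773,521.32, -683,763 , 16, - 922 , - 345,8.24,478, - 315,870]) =[ - 922, - 683,  -  345,-315, - 158, - 158,8.24, 16,  163,478, 521.32, 763,773 , 870,  877,937]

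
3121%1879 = 1242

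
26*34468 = 896168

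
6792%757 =736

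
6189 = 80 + 6109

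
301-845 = -544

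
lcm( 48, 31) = 1488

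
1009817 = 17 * 59401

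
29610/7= 4230 = 4230.00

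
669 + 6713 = 7382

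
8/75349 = 8/75349 = 0.00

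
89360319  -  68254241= 21106078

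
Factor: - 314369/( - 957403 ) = 11^1*28579^1* 957403^(  -  1 )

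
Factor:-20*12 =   -  240  =  - 2^4*3^1*5^1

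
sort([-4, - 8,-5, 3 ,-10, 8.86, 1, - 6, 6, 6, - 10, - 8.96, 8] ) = [-10,-10,-8.96, - 8, - 6, - 5, - 4, 1  ,  3,6, 6, 8, 8.86] 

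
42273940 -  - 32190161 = 74464101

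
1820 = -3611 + 5431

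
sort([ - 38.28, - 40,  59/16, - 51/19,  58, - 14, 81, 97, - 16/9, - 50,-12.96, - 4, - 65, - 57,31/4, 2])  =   [ - 65, - 57, - 50, - 40,  -  38.28, - 14,  -  12.96, - 4, - 51/19  , - 16/9,2,59/16 , 31/4,  58,81 , 97] 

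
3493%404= 261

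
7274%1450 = 24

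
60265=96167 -35902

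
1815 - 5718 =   -  3903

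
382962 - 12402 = 370560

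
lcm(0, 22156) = 0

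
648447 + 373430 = 1021877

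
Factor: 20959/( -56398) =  - 2^(-1)*163^( - 1)*173^(-1)*20959^1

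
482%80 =2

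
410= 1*410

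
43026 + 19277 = 62303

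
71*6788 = 481948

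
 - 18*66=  -1188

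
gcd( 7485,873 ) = 3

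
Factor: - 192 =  - 2^6 *3^1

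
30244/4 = 7561 = 7561.00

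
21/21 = 1=1.00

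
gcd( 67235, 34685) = 35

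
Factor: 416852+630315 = 1047167=11^1*23^1*4139^1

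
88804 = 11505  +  77299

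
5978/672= 427/48 = 8.90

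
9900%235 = 30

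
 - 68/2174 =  - 1 + 1053/1087 = - 0.03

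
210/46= 105/23= 4.57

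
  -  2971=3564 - 6535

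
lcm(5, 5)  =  5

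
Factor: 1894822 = 2^1*947411^1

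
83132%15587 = 5197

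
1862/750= 2 + 181/375 = 2.48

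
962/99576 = 481/49788= 0.01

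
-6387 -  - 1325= - 5062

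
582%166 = 84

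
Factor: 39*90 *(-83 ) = -291330 = - 2^1*3^3*5^1*13^1*83^1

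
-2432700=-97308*25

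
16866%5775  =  5316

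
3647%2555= 1092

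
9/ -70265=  - 9/70265 = -  0.00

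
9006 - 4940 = 4066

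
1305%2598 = 1305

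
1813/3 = 604 + 1/3=604.33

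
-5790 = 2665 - 8455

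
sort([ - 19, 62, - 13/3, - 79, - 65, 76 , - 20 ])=[ - 79,- 65 , - 20,  -  19, - 13/3, 62,76 ]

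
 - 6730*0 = 0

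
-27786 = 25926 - 53712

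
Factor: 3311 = 7^1*11^1 *43^1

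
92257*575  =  53047775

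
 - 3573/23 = - 156+15/23 = -155.35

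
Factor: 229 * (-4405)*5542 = - 5590464790 = -2^1*5^1*17^1 * 163^1*229^1 *881^1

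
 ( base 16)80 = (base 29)4C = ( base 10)128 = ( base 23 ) 5D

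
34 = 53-19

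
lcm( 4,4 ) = 4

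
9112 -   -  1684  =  10796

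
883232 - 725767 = 157465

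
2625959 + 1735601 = 4361560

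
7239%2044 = 1107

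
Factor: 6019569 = 3^3*222947^1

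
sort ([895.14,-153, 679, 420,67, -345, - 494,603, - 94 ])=[ - 494, - 345, - 153,-94,67,420, 603,679,895.14]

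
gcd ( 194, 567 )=1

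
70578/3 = 23526  =  23526.00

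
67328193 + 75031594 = 142359787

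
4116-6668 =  - 2552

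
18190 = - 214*(-85 ) 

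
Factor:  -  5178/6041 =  - 6/7 = - 2^1*3^1*7^( - 1) 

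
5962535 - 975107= 4987428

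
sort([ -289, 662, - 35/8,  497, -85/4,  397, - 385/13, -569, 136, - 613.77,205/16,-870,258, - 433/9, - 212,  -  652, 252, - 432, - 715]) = [-870, - 715, - 652, - 613.77,  -  569,  -  432,-289, - 212, - 433/9, - 385/13, - 85/4,-35/8,205/16  ,  136,252,258,397,497, 662]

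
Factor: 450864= 2^4*3^2*31^1*101^1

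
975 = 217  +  758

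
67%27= 13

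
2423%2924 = 2423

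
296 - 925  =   - 629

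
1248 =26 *48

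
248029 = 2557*97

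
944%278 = 110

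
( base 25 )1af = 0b1101111010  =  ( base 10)890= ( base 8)1572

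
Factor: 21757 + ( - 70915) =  - 49158 = - 2^1*3^2*2731^1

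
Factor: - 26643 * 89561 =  - 2386173723 = - 3^1*83^1*107^1*89561^1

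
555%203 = 149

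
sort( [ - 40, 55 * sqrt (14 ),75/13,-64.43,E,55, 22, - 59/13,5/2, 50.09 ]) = [ - 64.43, - 40, - 59/13,5/2  ,  E, 75/13,22, 50.09,55, 55*sqrt( 14)]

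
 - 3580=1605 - 5185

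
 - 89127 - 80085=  -169212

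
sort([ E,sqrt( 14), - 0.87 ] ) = [ - 0.87,E, sqrt( 14 ) ] 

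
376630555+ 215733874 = 592364429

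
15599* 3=46797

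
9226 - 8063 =1163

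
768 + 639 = 1407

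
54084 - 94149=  - 40065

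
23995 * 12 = 287940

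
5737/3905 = 1 + 1832/3905 = 1.47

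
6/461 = 6/461 =0.01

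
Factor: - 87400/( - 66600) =3^( - 2)*19^1 * 23^1*37^( - 1 ) = 437/333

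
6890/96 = 71 + 37/48 = 71.77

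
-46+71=25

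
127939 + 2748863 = 2876802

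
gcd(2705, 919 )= 1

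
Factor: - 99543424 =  - 2^7*777683^1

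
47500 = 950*50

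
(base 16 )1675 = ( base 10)5749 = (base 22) bj7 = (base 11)4357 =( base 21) d0g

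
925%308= 1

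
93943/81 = 93943/81   =  1159.79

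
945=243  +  702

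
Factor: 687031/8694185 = 5^(- 1)*687031^1*1738837^( - 1)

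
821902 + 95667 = 917569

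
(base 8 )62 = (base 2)110010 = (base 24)22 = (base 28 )1m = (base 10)50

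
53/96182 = 53/96182=0.00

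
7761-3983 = 3778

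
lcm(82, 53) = 4346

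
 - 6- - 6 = 0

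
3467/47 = 73  +  36/47 = 73.77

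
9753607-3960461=5793146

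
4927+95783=100710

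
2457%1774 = 683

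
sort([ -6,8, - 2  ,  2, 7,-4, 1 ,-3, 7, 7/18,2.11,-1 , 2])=[ -6, - 4,  -  3, - 2,- 1 , 7/18, 1, 2, 2, 2.11, 7, 7,8 ] 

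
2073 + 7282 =9355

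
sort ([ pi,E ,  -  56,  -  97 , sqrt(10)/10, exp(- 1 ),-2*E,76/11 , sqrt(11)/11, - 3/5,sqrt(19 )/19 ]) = [  -  97,-56, - 2 * E,  -  3/5, sqrt ( 19)/19,sqrt ( 11 )/11,sqrt( 10 ) /10, exp(  -  1), E,  pi, 76/11 ] 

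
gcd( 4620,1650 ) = 330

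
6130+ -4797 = 1333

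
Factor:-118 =-2^1*59^1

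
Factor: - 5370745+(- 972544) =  - 6343289 = - 269^1* 23581^1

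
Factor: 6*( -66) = - 2^2*3^2*11^1 = - 396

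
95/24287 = 95/24287 = 0.00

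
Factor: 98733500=2^2*5^3*19^2*547^1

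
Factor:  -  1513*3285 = -4970205=-  3^2*5^1*17^1*73^1* 89^1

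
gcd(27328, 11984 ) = 112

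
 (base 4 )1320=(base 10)120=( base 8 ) 170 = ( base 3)11110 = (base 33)3l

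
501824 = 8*62728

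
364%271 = 93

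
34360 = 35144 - 784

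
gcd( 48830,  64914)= 2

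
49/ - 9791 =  - 1 + 9742/9791 = - 0.01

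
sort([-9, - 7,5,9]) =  [ - 9, - 7, 5, 9]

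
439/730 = 439/730 = 0.60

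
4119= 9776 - 5657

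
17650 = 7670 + 9980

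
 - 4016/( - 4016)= 1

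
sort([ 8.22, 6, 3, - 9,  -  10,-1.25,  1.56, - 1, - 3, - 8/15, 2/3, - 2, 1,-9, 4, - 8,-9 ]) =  [  -  10, - 9, - 9,- 9,- 8, - 3,-2,  -  1.25, - 1, - 8/15, 2/3,1,  1.56, 3,  4,6,8.22]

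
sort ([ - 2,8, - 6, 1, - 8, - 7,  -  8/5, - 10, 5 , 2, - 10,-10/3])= [ - 10, - 10, - 8, - 7, - 6 , -10/3,- 2, - 8/5,1,2, 5, 8]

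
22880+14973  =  37853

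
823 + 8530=9353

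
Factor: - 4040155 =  -5^1*7^1*89^1*1297^1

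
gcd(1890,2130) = 30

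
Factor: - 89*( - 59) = 59^1*89^1 = 5251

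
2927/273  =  10 + 197/273= 10.72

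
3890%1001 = 887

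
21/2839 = 21/2839 = 0.01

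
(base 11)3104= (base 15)1348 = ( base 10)4118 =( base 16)1016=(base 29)4q0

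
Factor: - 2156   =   - 2^2*7^2*11^1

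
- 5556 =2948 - 8504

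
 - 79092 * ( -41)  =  3242772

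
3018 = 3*1006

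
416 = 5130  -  4714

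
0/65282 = 0  =  0.00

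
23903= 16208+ 7695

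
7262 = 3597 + 3665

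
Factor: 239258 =2^1*17^1*31^1*227^1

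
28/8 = 7/2 = 3.50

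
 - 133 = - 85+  - 48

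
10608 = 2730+7878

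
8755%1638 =565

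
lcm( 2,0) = 0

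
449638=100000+349638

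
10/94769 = 10/94769 = 0.00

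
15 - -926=941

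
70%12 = 10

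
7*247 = 1729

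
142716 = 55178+87538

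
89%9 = 8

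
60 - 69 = - 9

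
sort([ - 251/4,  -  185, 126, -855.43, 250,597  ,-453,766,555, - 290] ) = [ - 855.43,-453,-290, - 185, - 251/4,126,250, 555,597 , 766] 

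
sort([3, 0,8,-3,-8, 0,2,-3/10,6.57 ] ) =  [ - 8, - 3,-3/10, 0,0,2, 3, 6.57  ,  8] 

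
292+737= 1029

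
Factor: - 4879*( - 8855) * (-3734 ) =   -  2^1*5^1*7^2*11^1*17^1*23^1 * 41^1*1867^1 = - 161322037030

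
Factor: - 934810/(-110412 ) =467405/55206= 2^( - 1)*3^( - 2)*5^1 * 3067^( - 1)*93481^1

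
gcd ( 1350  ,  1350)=1350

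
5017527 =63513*79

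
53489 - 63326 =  - 9837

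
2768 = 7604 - 4836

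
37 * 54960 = 2033520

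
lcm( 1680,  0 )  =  0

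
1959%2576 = 1959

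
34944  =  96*364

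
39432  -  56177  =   - 16745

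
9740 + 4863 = 14603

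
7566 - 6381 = 1185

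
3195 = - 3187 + 6382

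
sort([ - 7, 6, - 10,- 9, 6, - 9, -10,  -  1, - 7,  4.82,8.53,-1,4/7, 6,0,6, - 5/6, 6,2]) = [ - 10, - 10, - 9, -9, - 7 ,-7, - 1, - 1, - 5/6,0 , 4/7,2,4.82, 6  ,  6,6,6,6,  8.53] 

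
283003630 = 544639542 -261635912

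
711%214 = 69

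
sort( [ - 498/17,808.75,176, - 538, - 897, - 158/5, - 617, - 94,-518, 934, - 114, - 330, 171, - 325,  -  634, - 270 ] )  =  [ - 897  , - 634 , - 617 , - 538, - 518, - 330,-325, - 270 , - 114, - 94,-158/5, - 498/17,171, 176, 808.75, 934]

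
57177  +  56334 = 113511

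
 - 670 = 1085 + - 1755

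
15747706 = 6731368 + 9016338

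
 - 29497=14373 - 43870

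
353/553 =353/553=0.64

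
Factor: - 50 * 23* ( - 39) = 44850  =  2^1*3^1*5^2 * 13^1*23^1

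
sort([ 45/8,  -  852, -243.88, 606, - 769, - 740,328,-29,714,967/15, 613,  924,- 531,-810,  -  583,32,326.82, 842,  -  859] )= [ - 859,  -  852, - 810, - 769, - 740,-583,-531,  -  243.88,-29,45/8,32,967/15,326.82,328,606, 613,714,842,924] 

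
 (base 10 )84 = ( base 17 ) 4G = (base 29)2q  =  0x54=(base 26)36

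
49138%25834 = 23304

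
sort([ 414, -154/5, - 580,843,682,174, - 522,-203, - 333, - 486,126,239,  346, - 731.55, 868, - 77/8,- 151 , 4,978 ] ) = [ - 731.55, - 580,  -  522, - 486, - 333, - 203, - 151, - 154/5, - 77/8, 4, 126 , 174, 239, 346, 414,682, 843, 868,978]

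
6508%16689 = 6508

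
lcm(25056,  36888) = 1327968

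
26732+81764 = 108496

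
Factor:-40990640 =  - 2^4*5^1*307^1*1669^1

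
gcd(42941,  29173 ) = 1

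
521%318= 203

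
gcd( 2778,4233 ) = 3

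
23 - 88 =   -  65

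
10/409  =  10/409 = 0.02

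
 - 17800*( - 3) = 53400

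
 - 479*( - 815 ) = 390385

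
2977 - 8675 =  - 5698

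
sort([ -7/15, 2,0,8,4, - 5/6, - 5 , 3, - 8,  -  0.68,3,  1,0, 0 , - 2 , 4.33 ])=[ -8,- 5, - 2, - 5/6, - 0.68,-7/15 , 0 , 0, 0, 1 , 2,  3,3,4 , 4.33, 8] 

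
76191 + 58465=134656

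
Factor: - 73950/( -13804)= 2^( -1 )*3^1*5^2*7^( - 1 )= 75/14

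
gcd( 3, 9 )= 3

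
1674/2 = 837 = 837.00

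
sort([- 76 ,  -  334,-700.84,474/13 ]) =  [ - 700.84,-334, - 76,474/13 ] 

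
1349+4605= 5954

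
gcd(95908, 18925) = 1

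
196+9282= 9478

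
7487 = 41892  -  34405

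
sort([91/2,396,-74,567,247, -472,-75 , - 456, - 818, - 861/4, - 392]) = [ - 818, - 472 , - 456, - 392,  -  861/4, - 75, - 74, 91/2, 247 , 396, 567]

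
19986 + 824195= 844181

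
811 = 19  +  792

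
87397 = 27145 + 60252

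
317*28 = 8876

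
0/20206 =0 = 0.00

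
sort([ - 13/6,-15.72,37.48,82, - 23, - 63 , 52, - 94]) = [ - 94, - 63,-23, - 15.72, -13/6, 37.48,52,82]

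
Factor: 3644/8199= 2^2*3^( - 2) = 4/9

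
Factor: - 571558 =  - 2^1*13^2*19^1 * 89^1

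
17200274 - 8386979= 8813295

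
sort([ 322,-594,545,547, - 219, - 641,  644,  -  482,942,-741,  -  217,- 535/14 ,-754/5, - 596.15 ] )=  [ - 741,-641, - 596.15  ,-594, - 482, - 219,-217, - 754/5, - 535/14,322,545 , 547,644, 942 ]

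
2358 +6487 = 8845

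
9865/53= 186 + 7/53 = 186.13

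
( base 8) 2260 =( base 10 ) 1200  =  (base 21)2F3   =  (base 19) 363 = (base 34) 11a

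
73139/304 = 240  +  179/304=240.59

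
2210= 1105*2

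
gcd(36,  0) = 36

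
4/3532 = 1/883 = 0.00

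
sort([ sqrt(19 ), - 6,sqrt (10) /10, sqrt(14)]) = [ - 6, sqrt( 10)/10, sqrt( 14 ) , sqrt(19)]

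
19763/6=19763/6 = 3293.83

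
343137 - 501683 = - 158546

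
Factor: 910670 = 2^1*5^1*19^1*4793^1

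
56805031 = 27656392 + 29148639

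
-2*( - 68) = 136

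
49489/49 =1009 + 48/49= 1009.98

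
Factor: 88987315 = 5^1*97^1*183479^1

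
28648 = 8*3581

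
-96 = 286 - 382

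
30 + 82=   112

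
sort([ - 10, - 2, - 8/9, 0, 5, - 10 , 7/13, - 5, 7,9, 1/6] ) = [ - 10 , - 10, - 5, - 2,-8/9, 0,1/6, 7/13, 5 , 7,9] 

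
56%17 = 5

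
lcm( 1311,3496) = 10488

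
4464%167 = 122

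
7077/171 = 2359/57  =  41.39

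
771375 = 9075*85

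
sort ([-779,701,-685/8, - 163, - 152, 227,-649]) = [ - 779, - 649,-163, -152,- 685/8,227,701]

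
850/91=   9 + 31/91 = 9.34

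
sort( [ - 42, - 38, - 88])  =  [ - 88, - 42, -38]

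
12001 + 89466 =101467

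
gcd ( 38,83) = 1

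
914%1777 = 914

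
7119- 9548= - 2429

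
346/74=4+ 25/37 = 4.68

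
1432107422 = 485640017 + 946467405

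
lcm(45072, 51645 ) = 2478960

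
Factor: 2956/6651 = 2^2 * 3^( - 2 ) = 4/9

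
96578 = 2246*43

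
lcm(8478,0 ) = 0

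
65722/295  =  65722/295 = 222.79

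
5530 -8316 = -2786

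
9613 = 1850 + 7763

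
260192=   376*692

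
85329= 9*9481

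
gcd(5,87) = 1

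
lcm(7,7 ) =7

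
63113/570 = 63113/570 = 110.72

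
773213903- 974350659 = -201136756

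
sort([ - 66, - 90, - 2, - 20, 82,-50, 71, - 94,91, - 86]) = [ - 94, - 90, - 86, - 66, - 50,  -  20, - 2, 71,82,  91] 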